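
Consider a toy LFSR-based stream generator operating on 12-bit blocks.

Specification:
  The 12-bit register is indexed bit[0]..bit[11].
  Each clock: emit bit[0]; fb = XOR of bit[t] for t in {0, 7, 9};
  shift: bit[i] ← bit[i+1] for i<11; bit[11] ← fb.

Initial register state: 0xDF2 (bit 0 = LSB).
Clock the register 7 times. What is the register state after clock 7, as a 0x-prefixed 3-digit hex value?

reg_0 = 0xDF2
clock 1: out=0, reg = 0xEF9
clock 2: out=1, reg = 0xF7C
clock 3: out=0, reg = 0xFBE
clock 4: out=0, reg = 0x7DF
clock 5: out=1, reg = 0xBEF
clock 6: out=1, reg = 0xDF7
clock 7: out=1, reg = 0x6FB

0x6FB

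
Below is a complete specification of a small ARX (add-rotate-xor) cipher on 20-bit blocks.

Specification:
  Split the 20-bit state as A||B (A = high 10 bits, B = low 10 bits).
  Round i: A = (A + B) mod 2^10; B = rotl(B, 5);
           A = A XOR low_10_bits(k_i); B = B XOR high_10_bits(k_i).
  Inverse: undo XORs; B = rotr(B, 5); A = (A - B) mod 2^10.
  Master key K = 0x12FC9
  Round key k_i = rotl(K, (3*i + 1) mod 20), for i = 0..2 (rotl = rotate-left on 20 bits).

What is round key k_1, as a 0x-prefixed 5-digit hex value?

0x2FC91

K = 0x12FC9
k_0 = rotl(K, (3*0+1) mod 20) = rotl(K, 1) = 0x25F92
k_1 = rotl(K, (3*1+1) mod 20) = rotl(K, 4) = 0x2FC91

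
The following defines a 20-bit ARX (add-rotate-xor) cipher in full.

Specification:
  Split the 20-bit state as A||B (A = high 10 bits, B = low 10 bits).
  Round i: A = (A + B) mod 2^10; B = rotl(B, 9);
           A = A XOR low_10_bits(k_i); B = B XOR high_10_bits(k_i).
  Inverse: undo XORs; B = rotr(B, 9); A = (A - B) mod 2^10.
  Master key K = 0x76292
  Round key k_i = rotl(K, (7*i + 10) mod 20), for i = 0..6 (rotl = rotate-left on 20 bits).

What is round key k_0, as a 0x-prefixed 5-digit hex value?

K = 0x76292
k_0 = rotl(K, (7*0+10) mod 20) = rotl(K, 10) = 0xA49D8

0xA49D8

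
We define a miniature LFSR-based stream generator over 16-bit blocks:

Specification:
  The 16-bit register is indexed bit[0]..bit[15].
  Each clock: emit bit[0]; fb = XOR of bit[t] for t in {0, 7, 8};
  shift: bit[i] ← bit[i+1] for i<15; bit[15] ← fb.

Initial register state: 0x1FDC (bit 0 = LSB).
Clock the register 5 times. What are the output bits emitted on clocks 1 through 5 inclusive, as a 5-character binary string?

reg_0 = 0x1FDC
clock 1: out=0, reg = 0x0FEE
clock 2: out=0, reg = 0x07F7
clock 3: out=1, reg = 0x83FB
clock 4: out=1, reg = 0xC1FD
clock 5: out=1, reg = 0xE0FE

00111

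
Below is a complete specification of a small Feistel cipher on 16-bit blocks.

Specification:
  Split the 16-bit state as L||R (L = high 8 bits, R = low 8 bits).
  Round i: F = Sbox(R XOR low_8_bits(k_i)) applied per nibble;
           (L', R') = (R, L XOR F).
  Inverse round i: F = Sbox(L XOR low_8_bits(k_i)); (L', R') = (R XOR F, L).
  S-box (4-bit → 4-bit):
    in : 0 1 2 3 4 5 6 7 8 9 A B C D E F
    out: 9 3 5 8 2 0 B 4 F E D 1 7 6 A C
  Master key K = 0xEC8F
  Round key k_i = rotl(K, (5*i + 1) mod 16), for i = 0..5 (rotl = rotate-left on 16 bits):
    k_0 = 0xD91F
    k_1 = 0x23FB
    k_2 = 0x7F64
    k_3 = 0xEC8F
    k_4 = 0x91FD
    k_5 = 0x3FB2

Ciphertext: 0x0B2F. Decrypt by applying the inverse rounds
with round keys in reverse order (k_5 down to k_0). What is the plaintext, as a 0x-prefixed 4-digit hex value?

0x9A4A

s_0 = ciphertext = 0x0B2F
s_1 = InvRound(s_0, k_5) = 0x310B
s_2 = InvRound(s_1, k_4) = 0x7C31
s_3 = InvRound(s_2, k_3) = 0xF97C
s_4 = InvRound(s_3, k_2) = 0x9AF9
s_5 = InvRound(s_4, k_1) = 0x4A9A
s_6 = InvRound(s_5, k_0) = 0x9A4A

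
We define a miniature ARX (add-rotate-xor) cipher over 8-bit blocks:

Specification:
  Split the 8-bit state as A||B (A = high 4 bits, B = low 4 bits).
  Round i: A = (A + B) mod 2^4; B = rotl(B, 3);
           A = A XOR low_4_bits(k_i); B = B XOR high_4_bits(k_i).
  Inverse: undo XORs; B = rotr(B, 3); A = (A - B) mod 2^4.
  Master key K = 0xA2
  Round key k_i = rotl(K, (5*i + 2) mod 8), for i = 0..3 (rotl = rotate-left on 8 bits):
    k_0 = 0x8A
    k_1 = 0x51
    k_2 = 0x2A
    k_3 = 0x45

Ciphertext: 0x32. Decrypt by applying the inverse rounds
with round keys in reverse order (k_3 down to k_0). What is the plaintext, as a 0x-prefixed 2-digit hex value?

s_0 = ciphertext = 0x32
s_1 = InvRound(s_0, k_3) = 0xAC
s_2 = InvRound(s_1, k_2) = 0x3D
s_3 = InvRound(s_2, k_1) = 0x11
s_4 = InvRound(s_3, k_0) = 0x83

0x83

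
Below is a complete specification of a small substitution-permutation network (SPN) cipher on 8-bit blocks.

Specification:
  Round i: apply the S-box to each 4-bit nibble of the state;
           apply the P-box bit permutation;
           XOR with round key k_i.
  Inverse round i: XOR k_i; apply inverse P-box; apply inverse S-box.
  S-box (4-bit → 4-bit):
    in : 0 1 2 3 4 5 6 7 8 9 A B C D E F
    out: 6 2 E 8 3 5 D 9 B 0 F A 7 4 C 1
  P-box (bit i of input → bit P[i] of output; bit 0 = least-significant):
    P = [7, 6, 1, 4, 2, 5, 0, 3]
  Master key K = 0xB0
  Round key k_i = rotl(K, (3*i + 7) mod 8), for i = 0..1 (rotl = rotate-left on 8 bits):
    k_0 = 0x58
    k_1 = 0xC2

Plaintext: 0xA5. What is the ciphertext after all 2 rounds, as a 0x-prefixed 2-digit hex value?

0x56

s_0 = plaintext = 0xA5
s_1 = Round(s_0, k_0) = 0xF7
s_2 = Round(s_1, k_1) = 0x56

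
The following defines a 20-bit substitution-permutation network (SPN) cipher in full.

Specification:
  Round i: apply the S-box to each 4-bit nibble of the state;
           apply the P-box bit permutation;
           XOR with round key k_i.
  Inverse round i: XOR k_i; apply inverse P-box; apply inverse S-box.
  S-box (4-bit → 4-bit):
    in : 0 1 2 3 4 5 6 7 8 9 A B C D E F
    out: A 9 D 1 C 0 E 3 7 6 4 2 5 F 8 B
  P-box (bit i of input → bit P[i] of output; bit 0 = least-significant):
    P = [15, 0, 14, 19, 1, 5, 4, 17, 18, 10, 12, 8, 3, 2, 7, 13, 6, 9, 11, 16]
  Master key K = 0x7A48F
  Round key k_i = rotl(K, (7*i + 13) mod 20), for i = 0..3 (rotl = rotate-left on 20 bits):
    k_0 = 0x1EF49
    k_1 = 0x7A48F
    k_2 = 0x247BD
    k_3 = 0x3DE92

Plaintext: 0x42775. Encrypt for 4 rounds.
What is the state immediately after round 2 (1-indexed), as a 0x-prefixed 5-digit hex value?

s_0 = plaintext = 0x42775
s_1 = Round(s_0, k_0) = 0x4C3E3
s_2 = Round(s_1, k_1) = 0x02C07
s_3 = Round(s_2, k_2) = 0x5F514
s_4 = Round(s_3, k_3) = 0x9BE9C

0x02C07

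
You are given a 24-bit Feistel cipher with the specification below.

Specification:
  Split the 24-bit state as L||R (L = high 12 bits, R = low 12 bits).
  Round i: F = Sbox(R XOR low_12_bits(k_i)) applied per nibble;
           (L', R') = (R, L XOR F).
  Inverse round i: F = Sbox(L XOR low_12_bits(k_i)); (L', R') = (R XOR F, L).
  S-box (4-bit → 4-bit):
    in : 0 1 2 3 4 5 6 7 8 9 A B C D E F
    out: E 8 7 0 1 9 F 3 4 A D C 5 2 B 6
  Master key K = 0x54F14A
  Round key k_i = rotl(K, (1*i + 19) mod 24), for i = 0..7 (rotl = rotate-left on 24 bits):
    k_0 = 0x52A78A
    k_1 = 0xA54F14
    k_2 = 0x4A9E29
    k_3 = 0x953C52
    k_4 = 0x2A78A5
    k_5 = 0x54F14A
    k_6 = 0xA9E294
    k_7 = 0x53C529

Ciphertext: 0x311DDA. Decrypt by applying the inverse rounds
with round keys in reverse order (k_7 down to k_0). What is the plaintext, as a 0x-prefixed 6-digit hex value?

s_0 = ciphertext = 0x311DDA
s_1 = InvRound(s_0, k_7) = 0x2DE311
s_2 = InvRound(s_1, k_6) = 0xD0C2DE
s_3 = InvRound(s_2, k_5) = 0x7C1D0C
s_4 = InvRound(s_3, k_4) = 0xBFD7C1
s_5 = InvRound(s_4, k_3) = 0x417BFD
s_6 = InvRound(s_5, k_2) = 0x6F6417
s_7 = InvRound(s_6, k_1) = 0xEA06F6
s_8 = InvRound(s_7, k_0) = 0xC8BEA0

0xC8BEA0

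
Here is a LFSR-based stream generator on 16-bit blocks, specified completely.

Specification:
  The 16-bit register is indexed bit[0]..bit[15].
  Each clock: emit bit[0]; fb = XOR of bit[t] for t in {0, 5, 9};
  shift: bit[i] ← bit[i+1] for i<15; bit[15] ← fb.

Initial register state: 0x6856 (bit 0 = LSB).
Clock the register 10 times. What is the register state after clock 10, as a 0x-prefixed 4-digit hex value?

reg_0 = 0x6856
clock 1: out=0, reg = 0x342B
clock 2: out=1, reg = 0x1A15
clock 3: out=1, reg = 0x0D0A
clock 4: out=0, reg = 0x0685
clock 5: out=1, reg = 0x0342
clock 6: out=0, reg = 0x81A1
clock 7: out=1, reg = 0x40D0
clock 8: out=0, reg = 0x2068
clock 9: out=0, reg = 0x9034
clock 10: out=0, reg = 0xC81A

0xC81A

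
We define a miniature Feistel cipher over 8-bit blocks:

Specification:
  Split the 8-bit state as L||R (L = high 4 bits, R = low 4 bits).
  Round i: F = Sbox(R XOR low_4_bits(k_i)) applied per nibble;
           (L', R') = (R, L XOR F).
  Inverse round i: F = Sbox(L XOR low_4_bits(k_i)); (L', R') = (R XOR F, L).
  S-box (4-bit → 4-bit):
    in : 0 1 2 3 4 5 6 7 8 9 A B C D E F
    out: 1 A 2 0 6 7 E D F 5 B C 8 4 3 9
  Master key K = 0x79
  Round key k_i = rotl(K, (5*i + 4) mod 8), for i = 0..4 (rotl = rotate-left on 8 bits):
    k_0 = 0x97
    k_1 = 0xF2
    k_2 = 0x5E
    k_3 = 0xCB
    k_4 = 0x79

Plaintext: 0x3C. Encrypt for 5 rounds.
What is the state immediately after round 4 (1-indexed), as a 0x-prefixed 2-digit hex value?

s_0 = plaintext = 0x3C
s_1 = Round(s_0, k_0) = 0xCF
s_2 = Round(s_1, k_1) = 0xF8
s_3 = Round(s_2, k_2) = 0x81
s_4 = Round(s_3, k_3) = 0x13
s_5 = Round(s_4, k_4) = 0x3A

0x13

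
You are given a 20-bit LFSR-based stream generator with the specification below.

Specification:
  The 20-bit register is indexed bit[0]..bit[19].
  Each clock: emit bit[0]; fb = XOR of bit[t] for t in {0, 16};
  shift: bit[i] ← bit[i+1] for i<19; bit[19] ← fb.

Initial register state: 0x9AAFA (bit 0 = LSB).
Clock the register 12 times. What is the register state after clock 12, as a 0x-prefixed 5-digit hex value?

reg_0 = 0x9AAFA
clock 1: out=0, reg = 0xCD57D
clock 2: out=1, reg = 0xE6ABE
clock 3: out=0, reg = 0x7355F
clock 4: out=1, reg = 0x39AAF
clock 5: out=1, reg = 0x1CD57
clock 6: out=1, reg = 0x0E6AB
clock 7: out=1, reg = 0x87355
clock 8: out=1, reg = 0xC39AA
clock 9: out=0, reg = 0x61CD5
clock 10: out=1, reg = 0xB0E6A
clock 11: out=0, reg = 0xD8735
clock 12: out=1, reg = 0x6C39A

0x6C39A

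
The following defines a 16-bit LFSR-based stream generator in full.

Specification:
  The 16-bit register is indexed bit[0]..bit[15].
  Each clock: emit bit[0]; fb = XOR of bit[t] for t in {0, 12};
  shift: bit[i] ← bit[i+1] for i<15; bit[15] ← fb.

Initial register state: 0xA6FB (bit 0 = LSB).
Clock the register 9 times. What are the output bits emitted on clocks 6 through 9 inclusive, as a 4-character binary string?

reg_0 = 0xA6FB
clock 1: out=1, reg = 0xD37D
clock 2: out=1, reg = 0x69BE
clock 3: out=0, reg = 0x34DF
clock 4: out=1, reg = 0x1A6F
clock 5: out=1, reg = 0x0D37
clock 6: out=1, reg = 0x869B
clock 7: out=1, reg = 0xC34D
clock 8: out=1, reg = 0xE1A6
clock 9: out=0, reg = 0x70D3

1110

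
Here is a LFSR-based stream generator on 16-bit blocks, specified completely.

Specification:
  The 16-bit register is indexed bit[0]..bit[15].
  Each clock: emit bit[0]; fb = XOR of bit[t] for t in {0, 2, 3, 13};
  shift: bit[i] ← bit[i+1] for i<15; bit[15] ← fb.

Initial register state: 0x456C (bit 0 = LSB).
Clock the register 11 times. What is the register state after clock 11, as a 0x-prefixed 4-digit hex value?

reg_0 = 0x456C
clock 1: out=0, reg = 0x22B6
clock 2: out=0, reg = 0x115B
clock 3: out=1, reg = 0x08AD
clock 4: out=1, reg = 0x8456
clock 5: out=0, reg = 0xC22B
clock 6: out=1, reg = 0x6115
clock 7: out=1, reg = 0xB08A
clock 8: out=0, reg = 0x5845
clock 9: out=1, reg = 0x2C22
clock 10: out=0, reg = 0x9611
clock 11: out=1, reg = 0xCB08

0xCB08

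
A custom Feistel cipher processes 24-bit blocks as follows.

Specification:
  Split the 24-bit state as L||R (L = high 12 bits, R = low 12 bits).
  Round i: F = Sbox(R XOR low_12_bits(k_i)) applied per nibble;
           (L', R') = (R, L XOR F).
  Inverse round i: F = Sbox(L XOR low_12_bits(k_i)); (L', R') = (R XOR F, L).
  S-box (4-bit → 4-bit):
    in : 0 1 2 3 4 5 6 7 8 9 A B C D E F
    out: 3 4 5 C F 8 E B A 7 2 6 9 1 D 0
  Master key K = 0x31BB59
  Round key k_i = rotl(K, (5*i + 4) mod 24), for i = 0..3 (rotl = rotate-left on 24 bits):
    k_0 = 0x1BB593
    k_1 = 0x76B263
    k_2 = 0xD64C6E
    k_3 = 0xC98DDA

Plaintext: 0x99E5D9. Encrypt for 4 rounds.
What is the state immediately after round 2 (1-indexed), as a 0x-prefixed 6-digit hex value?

0xA6CFE9

s_0 = plaintext = 0x99E5D9
s_1 = Round(s_0, k_0) = 0x5D9A6C
s_2 = Round(s_1, k_1) = 0xA6CFE9
s_3 = Round(s_2, k_2) = 0xFE96C7
s_4 = Round(s_3, k_3) = 0x6C79A8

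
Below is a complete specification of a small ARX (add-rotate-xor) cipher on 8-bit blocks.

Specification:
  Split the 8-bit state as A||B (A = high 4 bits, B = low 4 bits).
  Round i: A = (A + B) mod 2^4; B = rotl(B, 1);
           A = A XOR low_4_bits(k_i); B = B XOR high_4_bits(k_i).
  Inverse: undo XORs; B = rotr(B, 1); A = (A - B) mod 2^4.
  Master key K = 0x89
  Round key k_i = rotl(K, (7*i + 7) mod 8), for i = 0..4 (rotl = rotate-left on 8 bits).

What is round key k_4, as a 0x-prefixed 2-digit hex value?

0x4C

K = 0x89
k_0 = rotl(K, (7*0+7) mod 8) = rotl(K, 7) = 0xC4
k_1 = rotl(K, (7*1+7) mod 8) = rotl(K, 6) = 0x62
k_2 = rotl(K, (7*2+7) mod 8) = rotl(K, 5) = 0x31
k_3 = rotl(K, (7*3+7) mod 8) = rotl(K, 4) = 0x98
k_4 = rotl(K, (7*4+7) mod 8) = rotl(K, 3) = 0x4C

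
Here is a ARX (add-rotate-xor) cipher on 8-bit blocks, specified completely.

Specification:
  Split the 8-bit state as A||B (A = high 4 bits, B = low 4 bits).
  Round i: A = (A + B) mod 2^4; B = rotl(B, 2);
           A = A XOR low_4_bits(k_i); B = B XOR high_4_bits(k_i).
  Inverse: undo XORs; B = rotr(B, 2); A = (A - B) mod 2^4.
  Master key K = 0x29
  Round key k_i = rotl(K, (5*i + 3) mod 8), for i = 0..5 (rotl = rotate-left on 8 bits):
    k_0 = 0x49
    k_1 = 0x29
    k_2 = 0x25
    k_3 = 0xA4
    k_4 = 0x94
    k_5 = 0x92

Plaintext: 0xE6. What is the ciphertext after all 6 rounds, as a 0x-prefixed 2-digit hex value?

s_0 = plaintext = 0xE6
s_1 = Round(s_0, k_0) = 0xDD
s_2 = Round(s_1, k_1) = 0x35
s_3 = Round(s_2, k_2) = 0xD7
s_4 = Round(s_3, k_3) = 0x07
s_5 = Round(s_4, k_4) = 0x34
s_6 = Round(s_5, k_5) = 0x58

0x58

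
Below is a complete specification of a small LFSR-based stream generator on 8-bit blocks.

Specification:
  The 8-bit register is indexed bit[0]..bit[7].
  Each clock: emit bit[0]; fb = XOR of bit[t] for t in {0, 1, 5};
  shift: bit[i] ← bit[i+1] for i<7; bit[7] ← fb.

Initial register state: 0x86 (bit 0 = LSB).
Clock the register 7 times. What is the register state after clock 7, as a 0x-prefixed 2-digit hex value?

reg_0 = 0x86
clock 1: out=0, reg = 0xC3
clock 2: out=1, reg = 0x61
clock 3: out=1, reg = 0x30
clock 4: out=0, reg = 0x98
clock 5: out=0, reg = 0x4C
clock 6: out=0, reg = 0x26
clock 7: out=0, reg = 0x13

0x13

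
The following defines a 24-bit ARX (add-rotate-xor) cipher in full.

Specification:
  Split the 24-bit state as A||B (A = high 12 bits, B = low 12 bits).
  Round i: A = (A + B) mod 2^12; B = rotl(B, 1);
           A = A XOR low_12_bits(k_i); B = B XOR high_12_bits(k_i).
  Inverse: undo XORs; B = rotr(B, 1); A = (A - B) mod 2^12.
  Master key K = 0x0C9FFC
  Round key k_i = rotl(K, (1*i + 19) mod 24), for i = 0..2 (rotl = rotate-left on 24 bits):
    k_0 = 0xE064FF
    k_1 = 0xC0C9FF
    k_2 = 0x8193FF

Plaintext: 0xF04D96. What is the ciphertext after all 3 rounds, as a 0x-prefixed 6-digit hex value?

s_0 = plaintext = 0xF04D96
s_1 = Round(s_0, k_0) = 0x86552B
s_2 = Round(s_1, k_1) = 0x46F65A
s_3 = Round(s_2, k_2) = 0x9364AD

0x9364AD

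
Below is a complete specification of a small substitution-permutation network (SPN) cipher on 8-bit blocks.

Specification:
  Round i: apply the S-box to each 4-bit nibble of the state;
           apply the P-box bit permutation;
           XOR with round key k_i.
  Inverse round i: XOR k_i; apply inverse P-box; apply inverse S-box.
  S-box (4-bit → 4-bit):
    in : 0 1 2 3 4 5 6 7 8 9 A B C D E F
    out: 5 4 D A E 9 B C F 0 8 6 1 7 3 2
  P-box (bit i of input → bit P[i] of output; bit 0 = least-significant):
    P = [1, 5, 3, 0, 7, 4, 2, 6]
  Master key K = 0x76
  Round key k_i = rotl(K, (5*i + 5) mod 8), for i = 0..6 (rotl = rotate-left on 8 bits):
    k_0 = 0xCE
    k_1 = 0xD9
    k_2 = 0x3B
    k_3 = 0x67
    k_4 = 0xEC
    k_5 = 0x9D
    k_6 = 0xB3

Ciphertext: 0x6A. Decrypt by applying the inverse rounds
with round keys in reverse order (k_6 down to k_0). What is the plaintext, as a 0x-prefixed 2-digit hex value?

s_0 = ciphertext = 0x6A
s_1 = InvRound(s_0, k_6) = 0x67
s_2 = InvRound(s_1, k_5) = 0x6D
s_3 = InvRound(s_2, k_4) = 0xCA
s_4 = InvRound(s_3, k_3) = 0x04
s_5 = InvRound(s_4, k_2) = 0xB8
s_6 = InvRound(s_5, k_1) = 0xA3
s_7 = InvRound(s_6, k_0) = 0x74

0x74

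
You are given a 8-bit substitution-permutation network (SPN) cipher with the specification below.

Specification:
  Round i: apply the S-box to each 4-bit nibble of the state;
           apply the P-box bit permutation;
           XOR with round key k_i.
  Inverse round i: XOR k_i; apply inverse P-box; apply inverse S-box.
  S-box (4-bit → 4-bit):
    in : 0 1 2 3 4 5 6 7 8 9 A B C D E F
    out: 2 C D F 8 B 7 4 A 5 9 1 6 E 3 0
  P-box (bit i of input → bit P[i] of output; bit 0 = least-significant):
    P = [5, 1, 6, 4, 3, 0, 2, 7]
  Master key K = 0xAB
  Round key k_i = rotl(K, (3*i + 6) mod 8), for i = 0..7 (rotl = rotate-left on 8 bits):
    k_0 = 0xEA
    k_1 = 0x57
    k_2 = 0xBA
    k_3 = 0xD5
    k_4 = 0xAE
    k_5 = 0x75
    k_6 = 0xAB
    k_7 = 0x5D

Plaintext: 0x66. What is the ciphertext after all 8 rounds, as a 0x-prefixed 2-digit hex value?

0xED

s_0 = plaintext = 0x66
s_1 = Round(s_0, k_0) = 0x85
s_2 = Round(s_1, k_1) = 0xE4
s_3 = Round(s_2, k_2) = 0xA3
s_4 = Round(s_3, k_3) = 0x2F
s_5 = Round(s_4, k_4) = 0x22
s_6 = Round(s_5, k_5) = 0x89
s_7 = Round(s_6, k_6) = 0x4A
s_8 = Round(s_7, k_7) = 0xED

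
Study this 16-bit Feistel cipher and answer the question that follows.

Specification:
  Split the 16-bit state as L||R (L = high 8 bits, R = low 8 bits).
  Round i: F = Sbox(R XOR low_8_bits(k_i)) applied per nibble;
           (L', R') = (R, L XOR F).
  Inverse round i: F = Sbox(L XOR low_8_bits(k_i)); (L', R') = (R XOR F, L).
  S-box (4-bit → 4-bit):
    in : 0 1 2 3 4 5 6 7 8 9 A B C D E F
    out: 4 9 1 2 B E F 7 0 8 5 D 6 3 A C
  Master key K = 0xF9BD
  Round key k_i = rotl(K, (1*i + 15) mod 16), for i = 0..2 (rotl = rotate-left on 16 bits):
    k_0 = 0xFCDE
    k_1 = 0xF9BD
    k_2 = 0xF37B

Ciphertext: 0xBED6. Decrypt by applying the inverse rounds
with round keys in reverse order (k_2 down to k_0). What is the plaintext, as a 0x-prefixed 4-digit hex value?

s_0 = ciphertext = 0xBED6
s_1 = InvRound(s_0, k_2) = 0xB8BE
s_2 = InvRound(s_1, k_1) = 0xF0B8
s_3 = InvRound(s_2, k_0) = 0xA2F0

0xA2F0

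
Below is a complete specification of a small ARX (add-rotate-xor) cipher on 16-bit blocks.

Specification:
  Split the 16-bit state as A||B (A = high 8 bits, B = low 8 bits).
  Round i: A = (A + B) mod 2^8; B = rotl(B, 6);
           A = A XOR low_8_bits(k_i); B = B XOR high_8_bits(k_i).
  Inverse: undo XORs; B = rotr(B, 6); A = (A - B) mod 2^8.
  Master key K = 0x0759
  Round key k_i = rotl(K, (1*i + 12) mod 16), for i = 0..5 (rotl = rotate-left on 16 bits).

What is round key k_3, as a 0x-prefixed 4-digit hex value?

0x83AC

K = 0x0759
k_0 = rotl(K, (1*0+12) mod 16) = rotl(K, 12) = 0x9075
k_1 = rotl(K, (1*1+12) mod 16) = rotl(K, 13) = 0x20EB
k_2 = rotl(K, (1*2+12) mod 16) = rotl(K, 14) = 0x41D6
k_3 = rotl(K, (1*3+12) mod 16) = rotl(K, 15) = 0x83AC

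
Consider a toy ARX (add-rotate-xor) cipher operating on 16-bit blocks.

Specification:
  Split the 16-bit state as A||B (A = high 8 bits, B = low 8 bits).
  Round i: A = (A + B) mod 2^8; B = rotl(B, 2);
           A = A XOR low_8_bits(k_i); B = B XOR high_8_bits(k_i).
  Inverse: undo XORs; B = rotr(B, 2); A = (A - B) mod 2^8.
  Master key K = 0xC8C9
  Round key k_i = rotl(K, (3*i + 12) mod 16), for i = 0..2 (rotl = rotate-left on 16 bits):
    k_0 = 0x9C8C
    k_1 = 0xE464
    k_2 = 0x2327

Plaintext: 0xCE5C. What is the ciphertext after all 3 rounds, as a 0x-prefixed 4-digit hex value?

s_0 = plaintext = 0xCE5C
s_1 = Round(s_0, k_0) = 0xA6ED
s_2 = Round(s_1, k_1) = 0xF753
s_3 = Round(s_2, k_2) = 0x6D6E

0x6D6E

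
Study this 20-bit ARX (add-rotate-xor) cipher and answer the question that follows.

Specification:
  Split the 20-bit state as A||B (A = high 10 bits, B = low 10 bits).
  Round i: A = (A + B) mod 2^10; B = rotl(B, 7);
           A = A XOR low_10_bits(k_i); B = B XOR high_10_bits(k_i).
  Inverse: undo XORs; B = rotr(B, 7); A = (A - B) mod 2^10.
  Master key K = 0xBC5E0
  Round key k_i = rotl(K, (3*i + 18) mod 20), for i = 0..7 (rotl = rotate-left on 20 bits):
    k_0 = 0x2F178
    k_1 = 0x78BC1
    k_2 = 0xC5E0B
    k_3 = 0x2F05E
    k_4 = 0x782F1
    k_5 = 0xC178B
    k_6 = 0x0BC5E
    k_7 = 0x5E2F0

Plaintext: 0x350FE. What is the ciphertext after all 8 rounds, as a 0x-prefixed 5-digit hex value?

s_0 = plaintext = 0x350FE
s_1 = Round(s_0, k_0) = 0x2ABA3
s_2 = Round(s_1, k_1) = 0xE3016
s_3 = Round(s_2, k_2) = 0x6A415
s_4 = Round(s_3, k_3) = 0x7823E
s_5 = Round(s_4, k_4) = 0xBBEA7
s_6 = Round(s_5, k_5) = 0x874D1
s_7 = Round(s_6, k_6) = 0xAC0B5
s_8 = Round(s_7, k_7) = 0x657EE

0x657EE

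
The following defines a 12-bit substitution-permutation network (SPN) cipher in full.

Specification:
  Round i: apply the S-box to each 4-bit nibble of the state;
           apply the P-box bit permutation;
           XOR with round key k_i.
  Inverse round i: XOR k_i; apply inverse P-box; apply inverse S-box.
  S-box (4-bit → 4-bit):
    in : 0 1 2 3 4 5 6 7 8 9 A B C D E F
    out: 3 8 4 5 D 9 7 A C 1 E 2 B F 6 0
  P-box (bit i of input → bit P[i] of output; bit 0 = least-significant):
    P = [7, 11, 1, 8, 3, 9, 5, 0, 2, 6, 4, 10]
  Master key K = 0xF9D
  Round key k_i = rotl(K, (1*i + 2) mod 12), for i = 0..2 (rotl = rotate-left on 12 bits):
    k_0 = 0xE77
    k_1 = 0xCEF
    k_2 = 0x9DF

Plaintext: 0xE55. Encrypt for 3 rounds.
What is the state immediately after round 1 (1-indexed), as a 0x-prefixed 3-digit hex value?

0xFAE

s_0 = plaintext = 0xE55
s_1 = Round(s_0, k_0) = 0xFAE
s_2 = Round(s_1, k_1) = 0x6CC
s_3 = Round(s_2, k_2) = 0x202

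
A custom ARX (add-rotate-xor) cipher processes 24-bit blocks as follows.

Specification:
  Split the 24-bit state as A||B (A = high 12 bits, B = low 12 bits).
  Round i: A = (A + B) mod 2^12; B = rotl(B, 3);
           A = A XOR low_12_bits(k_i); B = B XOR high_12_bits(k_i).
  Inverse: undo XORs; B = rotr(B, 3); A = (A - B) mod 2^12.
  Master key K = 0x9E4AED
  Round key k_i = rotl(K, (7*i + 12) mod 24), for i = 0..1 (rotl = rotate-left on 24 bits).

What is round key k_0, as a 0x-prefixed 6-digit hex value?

0xAED9E4

K = 0x9E4AED
k_0 = rotl(K, (7*0+12) mod 24) = rotl(K, 12) = 0xAED9E4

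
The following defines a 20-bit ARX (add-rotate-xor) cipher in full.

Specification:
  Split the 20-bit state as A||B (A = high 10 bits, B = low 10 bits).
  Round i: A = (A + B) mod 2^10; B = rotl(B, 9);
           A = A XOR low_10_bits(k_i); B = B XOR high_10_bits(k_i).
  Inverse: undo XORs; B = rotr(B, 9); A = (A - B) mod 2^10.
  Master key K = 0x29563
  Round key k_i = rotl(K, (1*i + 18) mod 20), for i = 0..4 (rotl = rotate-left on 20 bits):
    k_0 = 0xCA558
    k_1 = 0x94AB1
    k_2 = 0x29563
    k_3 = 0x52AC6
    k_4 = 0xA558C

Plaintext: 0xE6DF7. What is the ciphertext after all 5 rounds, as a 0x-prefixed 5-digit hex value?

s_0 = plaintext = 0xE6DF7
s_1 = Round(s_0, k_0) = 0x329D2
s_2 = Round(s_1, k_1) = 0x0B6BB
s_3 = Round(s_2, k_2) = 0xE2FF8
s_4 = Round(s_3, k_3) = 0x514B6
s_5 = Round(s_4, k_4) = 0x1DECE

0x1DECE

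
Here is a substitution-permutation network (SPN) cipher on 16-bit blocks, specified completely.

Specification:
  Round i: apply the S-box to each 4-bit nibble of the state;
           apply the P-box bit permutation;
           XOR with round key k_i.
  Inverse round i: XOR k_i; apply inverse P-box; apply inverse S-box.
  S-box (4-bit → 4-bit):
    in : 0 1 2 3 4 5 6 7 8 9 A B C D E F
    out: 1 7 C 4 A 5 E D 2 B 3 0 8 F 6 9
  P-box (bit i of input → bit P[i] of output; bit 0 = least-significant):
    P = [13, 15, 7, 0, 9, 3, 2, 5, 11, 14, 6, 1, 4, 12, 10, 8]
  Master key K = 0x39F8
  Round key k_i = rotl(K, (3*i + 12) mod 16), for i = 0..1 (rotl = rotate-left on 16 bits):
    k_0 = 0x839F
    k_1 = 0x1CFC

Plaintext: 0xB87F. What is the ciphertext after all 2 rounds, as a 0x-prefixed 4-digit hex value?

0xE0BC

s_0 = plaintext = 0xB87F
s_1 = Round(s_0, k_0) = 0xE1BA
s_2 = Round(s_1, k_1) = 0xE0BC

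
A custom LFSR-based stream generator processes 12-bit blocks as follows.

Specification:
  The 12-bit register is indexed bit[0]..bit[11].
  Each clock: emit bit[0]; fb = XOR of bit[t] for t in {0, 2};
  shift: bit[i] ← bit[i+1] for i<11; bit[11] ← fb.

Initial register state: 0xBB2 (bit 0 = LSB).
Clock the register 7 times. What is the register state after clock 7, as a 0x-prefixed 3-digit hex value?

reg_0 = 0xBB2
clock 1: out=0, reg = 0x5D9
clock 2: out=1, reg = 0xAEC
clock 3: out=0, reg = 0xD76
clock 4: out=0, reg = 0xEBB
clock 5: out=1, reg = 0xF5D
clock 6: out=1, reg = 0x7AE
clock 7: out=0, reg = 0xBD7

0xBD7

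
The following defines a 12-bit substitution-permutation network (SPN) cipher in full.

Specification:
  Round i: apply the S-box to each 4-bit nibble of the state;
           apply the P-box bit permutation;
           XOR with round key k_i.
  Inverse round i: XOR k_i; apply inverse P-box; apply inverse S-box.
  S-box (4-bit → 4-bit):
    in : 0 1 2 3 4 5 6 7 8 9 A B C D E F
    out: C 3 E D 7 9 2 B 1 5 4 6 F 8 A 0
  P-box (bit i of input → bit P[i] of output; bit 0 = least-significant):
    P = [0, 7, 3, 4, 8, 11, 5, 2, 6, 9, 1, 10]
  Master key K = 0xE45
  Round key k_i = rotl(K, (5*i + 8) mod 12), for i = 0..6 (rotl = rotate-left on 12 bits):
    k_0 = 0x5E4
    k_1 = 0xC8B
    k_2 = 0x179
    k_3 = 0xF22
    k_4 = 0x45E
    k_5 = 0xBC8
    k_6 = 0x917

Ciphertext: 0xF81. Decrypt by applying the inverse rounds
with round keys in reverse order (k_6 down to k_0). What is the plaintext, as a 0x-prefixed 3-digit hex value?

s_0 = ciphertext = 0xF81
s_1 = InvRound(s_0, k_6) = 0x2DE
s_2 = InvRound(s_1, k_5) = 0xA7D
s_3 = InvRound(s_2, k_4) = 0x2B8
s_4 = InvRound(s_3, k_3) = 0x012
s_5 = InvRound(s_4, k_2) = 0x999
s_6 = InvRound(s_5, k_1) = 0x08D
s_7 = InvRound(s_6, k_0) = 0x599

0x599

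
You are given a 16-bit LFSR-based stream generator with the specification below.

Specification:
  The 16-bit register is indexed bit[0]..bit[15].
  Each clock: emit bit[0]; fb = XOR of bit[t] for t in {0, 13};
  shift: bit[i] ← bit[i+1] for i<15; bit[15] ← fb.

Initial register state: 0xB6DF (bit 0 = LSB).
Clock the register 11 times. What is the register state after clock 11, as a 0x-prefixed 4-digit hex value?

0x5156

reg_0 = 0xB6DF
clock 1: out=1, reg = 0x5B6F
clock 2: out=1, reg = 0xADB7
clock 3: out=1, reg = 0x56DB
clock 4: out=1, reg = 0xAB6D
clock 5: out=1, reg = 0x55B6
clock 6: out=0, reg = 0x2ADB
clock 7: out=1, reg = 0x156D
clock 8: out=1, reg = 0x8AB6
clock 9: out=0, reg = 0x455B
clock 10: out=1, reg = 0xA2AD
clock 11: out=1, reg = 0x5156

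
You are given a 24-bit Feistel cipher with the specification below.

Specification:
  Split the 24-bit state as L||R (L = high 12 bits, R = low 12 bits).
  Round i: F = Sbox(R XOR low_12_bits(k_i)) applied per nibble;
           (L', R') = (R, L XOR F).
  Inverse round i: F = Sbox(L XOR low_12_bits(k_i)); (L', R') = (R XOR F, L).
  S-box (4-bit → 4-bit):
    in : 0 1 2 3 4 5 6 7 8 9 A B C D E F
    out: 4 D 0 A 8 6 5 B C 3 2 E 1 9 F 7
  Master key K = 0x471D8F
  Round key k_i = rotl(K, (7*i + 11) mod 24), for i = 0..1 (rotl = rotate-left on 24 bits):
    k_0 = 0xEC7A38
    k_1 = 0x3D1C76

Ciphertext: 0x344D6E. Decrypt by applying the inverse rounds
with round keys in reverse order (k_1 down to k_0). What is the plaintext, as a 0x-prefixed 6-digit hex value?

s_0 = ciphertext = 0x344D6E
s_1 = InvRound(s_0, k_1) = 0xACE344
s_2 = InvRound(s_1, k_0) = 0x731ACE

0x731ACE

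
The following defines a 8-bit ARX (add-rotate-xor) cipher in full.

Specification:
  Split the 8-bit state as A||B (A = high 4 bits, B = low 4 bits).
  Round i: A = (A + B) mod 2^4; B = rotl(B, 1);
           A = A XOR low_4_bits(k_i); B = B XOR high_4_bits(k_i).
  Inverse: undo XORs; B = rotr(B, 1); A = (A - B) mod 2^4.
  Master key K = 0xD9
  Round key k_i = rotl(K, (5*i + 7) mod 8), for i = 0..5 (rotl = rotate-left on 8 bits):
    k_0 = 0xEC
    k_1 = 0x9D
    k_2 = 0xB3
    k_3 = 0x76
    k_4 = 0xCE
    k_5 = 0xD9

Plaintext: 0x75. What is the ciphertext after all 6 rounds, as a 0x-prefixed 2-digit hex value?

0x35

s_0 = plaintext = 0x75
s_1 = Round(s_0, k_0) = 0x04
s_2 = Round(s_1, k_1) = 0x91
s_3 = Round(s_2, k_2) = 0x99
s_4 = Round(s_3, k_3) = 0x44
s_5 = Round(s_4, k_4) = 0x64
s_6 = Round(s_5, k_5) = 0x35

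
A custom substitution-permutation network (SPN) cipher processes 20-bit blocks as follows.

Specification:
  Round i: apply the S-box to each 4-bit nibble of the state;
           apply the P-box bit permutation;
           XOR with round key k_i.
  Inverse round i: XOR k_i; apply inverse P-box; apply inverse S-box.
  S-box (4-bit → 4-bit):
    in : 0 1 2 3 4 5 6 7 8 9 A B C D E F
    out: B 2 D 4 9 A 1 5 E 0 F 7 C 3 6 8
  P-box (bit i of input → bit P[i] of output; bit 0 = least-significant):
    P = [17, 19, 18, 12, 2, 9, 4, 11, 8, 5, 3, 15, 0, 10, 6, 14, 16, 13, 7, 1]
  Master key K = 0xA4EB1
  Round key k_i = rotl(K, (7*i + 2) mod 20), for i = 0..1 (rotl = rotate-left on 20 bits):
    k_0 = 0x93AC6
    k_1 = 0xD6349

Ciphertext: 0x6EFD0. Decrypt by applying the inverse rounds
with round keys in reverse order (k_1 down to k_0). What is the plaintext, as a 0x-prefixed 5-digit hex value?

0x50C1B

s_0 = ciphertext = 0x6EFD0
s_1 = InvRound(s_0, k_1) = 0x7DCCD
s_2 = InvRound(s_1, k_0) = 0x50C1B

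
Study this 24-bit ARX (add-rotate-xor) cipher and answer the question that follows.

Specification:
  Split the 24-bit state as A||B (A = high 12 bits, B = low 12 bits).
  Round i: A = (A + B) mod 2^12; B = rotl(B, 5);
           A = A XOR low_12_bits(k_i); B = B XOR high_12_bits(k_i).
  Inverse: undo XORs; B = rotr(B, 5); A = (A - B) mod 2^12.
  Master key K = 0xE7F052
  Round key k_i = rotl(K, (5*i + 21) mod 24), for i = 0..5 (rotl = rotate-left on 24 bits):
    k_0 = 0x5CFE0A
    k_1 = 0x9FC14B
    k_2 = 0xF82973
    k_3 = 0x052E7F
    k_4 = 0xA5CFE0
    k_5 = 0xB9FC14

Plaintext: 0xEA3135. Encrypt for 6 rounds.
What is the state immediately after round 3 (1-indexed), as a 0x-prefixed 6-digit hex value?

s_0 = plaintext = 0xEA3135
s_1 = Round(s_0, k_0) = 0x1D236D
s_2 = Round(s_1, k_1) = 0x47445A
s_3 = Round(s_2, k_2) = 0x1BD4CA
s_4 = Round(s_3, k_3) = 0x8F891B
s_5 = Round(s_4, k_4) = 0xDF392E
s_6 = Round(s_5, k_5) = 0xB35E4D

0x1BD4CA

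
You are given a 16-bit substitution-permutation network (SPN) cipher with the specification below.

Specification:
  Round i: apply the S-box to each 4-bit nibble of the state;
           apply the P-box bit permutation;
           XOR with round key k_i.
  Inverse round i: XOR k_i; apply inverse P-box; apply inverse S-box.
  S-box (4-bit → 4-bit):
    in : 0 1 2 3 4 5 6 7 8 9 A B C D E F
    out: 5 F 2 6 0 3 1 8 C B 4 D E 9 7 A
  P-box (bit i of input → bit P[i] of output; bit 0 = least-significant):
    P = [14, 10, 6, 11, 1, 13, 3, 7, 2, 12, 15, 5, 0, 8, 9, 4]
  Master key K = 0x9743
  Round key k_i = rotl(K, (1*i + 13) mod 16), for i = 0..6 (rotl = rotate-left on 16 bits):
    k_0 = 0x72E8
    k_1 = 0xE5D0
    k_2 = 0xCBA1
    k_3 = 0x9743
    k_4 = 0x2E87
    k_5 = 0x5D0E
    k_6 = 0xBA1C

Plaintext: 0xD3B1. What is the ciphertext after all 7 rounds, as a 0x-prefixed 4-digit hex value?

0xF7A2

s_0 = plaintext = 0xD3B1
s_1 = Round(s_0, k_0) = 0xAE33
s_2 = Round(s_1, k_1) = 0x539C
s_3 = Round(s_2, k_2) = 0x7662
s_4 = Round(s_3, k_3) = 0x9355
s_5 = Round(s_4, k_4) = 0xDB94
s_6 = Round(s_5, k_5) = 0xFDB9
s_7 = Round(s_6, k_6) = 0xF7A2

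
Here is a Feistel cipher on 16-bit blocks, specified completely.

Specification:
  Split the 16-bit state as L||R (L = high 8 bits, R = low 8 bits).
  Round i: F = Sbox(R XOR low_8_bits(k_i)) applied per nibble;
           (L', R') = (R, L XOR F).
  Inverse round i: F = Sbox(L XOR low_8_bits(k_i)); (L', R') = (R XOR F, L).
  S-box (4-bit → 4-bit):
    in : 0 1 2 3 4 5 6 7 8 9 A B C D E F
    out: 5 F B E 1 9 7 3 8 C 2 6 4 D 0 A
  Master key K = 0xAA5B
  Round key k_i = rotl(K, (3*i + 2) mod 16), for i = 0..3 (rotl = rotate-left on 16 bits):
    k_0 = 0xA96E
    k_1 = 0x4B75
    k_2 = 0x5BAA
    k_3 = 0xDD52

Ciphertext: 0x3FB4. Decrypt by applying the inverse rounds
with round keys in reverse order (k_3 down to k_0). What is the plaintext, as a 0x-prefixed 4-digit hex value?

0x5628

s_0 = ciphertext = 0x3FB4
s_1 = InvRound(s_0, k_3) = 0xC93F
s_2 = InvRound(s_1, k_2) = 0x41C9
s_3 = InvRound(s_2, k_1) = 0x2841
s_4 = InvRound(s_3, k_0) = 0x5628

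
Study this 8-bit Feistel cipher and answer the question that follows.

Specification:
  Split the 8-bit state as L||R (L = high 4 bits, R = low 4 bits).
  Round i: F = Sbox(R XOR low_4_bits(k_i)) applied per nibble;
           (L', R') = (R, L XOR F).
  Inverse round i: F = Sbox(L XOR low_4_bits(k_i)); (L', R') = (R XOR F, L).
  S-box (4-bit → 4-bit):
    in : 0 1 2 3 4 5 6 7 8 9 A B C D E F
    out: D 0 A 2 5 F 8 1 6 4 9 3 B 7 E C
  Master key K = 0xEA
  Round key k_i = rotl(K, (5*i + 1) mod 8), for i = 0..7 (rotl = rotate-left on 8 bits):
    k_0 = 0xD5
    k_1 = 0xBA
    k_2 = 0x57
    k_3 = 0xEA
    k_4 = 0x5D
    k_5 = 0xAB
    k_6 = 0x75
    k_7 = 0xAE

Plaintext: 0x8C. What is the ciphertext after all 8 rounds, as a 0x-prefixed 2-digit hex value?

s_0 = plaintext = 0x8C
s_1 = Round(s_0, k_0) = 0xCC
s_2 = Round(s_1, k_1) = 0xC4
s_3 = Round(s_2, k_2) = 0x4E
s_4 = Round(s_3, k_3) = 0xE1
s_5 = Round(s_4, k_4) = 0x15
s_6 = Round(s_5, k_5) = 0x5F
s_7 = Round(s_6, k_6) = 0xFC
s_8 = Round(s_7, k_7) = 0xC5

0xC5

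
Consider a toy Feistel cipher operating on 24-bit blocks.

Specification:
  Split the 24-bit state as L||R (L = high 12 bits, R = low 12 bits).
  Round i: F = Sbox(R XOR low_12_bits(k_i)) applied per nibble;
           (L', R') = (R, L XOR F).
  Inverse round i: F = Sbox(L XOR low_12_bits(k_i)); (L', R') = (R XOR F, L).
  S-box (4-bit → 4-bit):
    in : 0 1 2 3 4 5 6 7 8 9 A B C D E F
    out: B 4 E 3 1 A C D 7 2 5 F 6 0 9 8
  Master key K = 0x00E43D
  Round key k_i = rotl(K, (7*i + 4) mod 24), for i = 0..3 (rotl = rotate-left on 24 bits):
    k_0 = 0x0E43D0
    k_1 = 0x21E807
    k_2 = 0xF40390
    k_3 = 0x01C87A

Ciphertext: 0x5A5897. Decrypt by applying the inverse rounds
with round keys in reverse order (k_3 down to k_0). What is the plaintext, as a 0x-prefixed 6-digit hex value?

s_0 = ciphertext = 0x5A5897
s_1 = InvRound(s_0, k_3) = 0x89F5A5
s_2 = InvRound(s_1, k_2) = 0xA1D89F
s_3 = InvRound(s_2, k_1) = 0x6DAA1D
s_4 = InvRound(s_3, k_0) = 0x0A86DA

0x0A86DA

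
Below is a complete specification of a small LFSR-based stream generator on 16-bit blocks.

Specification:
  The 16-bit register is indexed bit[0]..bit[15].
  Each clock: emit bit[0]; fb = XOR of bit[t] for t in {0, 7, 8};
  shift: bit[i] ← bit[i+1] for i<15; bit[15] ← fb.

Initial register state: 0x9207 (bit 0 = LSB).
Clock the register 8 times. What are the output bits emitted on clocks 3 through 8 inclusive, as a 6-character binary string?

100000

reg_0 = 0x9207
clock 1: out=1, reg = 0xC903
clock 2: out=1, reg = 0x6481
clock 3: out=1, reg = 0x3240
clock 4: out=0, reg = 0x1920
clock 5: out=0, reg = 0x8C90
clock 6: out=0, reg = 0xC648
clock 7: out=0, reg = 0x6324
clock 8: out=0, reg = 0xB192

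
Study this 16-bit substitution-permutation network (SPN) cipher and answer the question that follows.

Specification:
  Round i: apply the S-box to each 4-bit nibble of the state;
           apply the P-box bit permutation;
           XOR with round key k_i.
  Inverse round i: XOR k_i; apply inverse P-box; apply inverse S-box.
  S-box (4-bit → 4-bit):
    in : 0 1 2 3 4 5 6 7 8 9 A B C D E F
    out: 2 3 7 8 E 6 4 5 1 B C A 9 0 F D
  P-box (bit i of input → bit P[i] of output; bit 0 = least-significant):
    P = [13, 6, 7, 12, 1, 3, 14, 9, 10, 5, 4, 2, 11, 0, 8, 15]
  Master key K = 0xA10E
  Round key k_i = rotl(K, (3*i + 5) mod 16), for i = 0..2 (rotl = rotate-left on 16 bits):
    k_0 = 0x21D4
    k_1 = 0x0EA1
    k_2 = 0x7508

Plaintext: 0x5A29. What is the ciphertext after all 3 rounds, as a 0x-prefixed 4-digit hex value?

s_0 = plaintext = 0x5A29
s_1 = Round(s_0, k_0) = 0x508B
s_2 = Round(s_1, k_1) = 0x1FC2
s_3 = Round(s_2, k_2) = 0x5BDF

0x5BDF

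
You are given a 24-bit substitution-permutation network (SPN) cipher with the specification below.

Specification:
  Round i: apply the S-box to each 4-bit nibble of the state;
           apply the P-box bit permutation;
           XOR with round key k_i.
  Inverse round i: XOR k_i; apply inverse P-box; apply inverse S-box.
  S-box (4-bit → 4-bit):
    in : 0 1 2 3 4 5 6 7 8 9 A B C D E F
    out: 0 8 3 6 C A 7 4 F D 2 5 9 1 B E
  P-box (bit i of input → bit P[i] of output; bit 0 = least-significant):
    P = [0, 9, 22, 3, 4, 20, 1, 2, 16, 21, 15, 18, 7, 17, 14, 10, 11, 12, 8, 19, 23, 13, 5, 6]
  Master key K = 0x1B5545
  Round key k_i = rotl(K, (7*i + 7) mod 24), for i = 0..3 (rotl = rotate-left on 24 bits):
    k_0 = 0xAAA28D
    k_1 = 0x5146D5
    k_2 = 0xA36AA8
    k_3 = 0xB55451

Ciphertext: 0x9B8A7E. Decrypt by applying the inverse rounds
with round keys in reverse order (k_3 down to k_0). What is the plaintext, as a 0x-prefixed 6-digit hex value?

s_0 = ciphertext = 0x9B8A7E
s_1 = InvRound(s_0, k_3) = 0x7EFF4E
s_2 = InvRound(s_1, k_2) = 0x9FC9F7
s_3 = InvRound(s_2, k_1) = 0xB95473
s_4 = InvRound(s_3, k_0) = 0xFA8B85

0xFA8B85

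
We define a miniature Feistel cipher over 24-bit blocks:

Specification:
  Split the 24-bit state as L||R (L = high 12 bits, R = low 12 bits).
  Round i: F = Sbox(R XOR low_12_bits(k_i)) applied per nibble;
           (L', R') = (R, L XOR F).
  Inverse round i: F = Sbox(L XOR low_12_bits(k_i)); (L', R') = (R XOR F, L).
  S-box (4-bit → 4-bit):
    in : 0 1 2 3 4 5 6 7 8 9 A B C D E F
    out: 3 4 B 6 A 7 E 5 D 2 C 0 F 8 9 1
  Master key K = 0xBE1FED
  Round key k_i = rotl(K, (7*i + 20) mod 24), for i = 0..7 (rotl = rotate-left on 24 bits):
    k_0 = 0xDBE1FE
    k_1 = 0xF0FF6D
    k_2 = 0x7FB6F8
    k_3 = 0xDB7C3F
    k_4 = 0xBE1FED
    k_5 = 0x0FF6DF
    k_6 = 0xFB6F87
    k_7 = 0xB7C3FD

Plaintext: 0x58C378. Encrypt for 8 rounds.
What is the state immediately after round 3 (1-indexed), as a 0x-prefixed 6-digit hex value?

s_0 = plaintext = 0x58C378
s_1 = Round(s_0, k_0) = 0x378E52
s_2 = Round(s_1, k_1) = 0xE52719
s_3 = Round(s_2, k_2) = 0x719AC6
s_4 = Round(s_3, k_3) = 0xAC690B
s_5 = Round(s_4, k_4) = 0x90B458
s_6 = Round(s_5, k_5) = 0x4582DE
s_7 = Round(s_6, k_6) = 0x2DEC2A
s_8 = Round(s_7, k_7) = 0xC2A35B

0x719AC6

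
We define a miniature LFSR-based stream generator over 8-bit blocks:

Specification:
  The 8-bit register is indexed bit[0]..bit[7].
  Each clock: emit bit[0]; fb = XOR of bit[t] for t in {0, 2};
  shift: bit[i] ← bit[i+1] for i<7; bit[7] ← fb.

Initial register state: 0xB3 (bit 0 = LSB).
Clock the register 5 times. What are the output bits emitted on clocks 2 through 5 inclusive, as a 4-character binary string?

1001

reg_0 = 0xB3
clock 1: out=1, reg = 0xD9
clock 2: out=1, reg = 0xEC
clock 3: out=0, reg = 0xF6
clock 4: out=0, reg = 0xFB
clock 5: out=1, reg = 0xFD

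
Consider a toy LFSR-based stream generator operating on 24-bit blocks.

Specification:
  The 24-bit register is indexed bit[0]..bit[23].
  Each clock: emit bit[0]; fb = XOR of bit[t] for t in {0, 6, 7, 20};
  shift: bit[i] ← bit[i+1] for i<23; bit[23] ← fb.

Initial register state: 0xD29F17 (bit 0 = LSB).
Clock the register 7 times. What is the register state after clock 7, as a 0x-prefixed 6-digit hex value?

0xB1A53E

reg_0 = 0xD29F17
clock 1: out=1, reg = 0x694F8B
clock 2: out=1, reg = 0x34A7C5
clock 3: out=1, reg = 0x1A53E2
clock 4: out=0, reg = 0x8D29F1
clock 5: out=1, reg = 0xC694F8
clock 6: out=0, reg = 0x634A7C
clock 7: out=0, reg = 0xB1A53E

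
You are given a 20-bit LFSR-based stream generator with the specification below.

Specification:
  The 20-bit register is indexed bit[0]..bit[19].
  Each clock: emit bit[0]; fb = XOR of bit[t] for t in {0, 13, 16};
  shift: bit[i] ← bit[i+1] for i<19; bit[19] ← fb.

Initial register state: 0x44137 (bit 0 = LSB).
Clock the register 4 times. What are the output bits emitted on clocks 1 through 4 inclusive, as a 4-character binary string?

reg_0 = 0x44137
clock 1: out=1, reg = 0xA209B
clock 2: out=1, reg = 0x5104D
clock 3: out=1, reg = 0x28826
clock 4: out=0, reg = 0x14413

1110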